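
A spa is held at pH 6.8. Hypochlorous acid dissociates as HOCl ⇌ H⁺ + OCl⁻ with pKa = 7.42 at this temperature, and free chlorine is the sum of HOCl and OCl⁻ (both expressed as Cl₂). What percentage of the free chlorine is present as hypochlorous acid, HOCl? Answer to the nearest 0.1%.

80.7%

[OCl⁻]/[HOCl] = 10^(pH − pKa) = 10^(6.8 − 7.42) = 10^-0.62 = 0.2399.
Fraction as HOCl = 1 / (1 + 0.2399) = 0.8065.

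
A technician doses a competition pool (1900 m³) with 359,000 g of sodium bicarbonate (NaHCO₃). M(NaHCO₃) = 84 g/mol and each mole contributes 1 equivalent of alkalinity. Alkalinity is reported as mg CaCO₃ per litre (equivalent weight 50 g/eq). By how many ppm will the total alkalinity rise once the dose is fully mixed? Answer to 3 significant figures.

Volume: 1900 m³ = 1,900,000 L.
Moles of NaHCO₃: 359,000 g ÷ 84 g/mol = 4274 mol → 4274 eq of alkalinity.
As CaCO₃: 4274 eq × 50 g/eq = 213,700 g.
Rise: 213,700 g / 1,900,000 L × 1000 = 112.5 mg/L.

112 ppm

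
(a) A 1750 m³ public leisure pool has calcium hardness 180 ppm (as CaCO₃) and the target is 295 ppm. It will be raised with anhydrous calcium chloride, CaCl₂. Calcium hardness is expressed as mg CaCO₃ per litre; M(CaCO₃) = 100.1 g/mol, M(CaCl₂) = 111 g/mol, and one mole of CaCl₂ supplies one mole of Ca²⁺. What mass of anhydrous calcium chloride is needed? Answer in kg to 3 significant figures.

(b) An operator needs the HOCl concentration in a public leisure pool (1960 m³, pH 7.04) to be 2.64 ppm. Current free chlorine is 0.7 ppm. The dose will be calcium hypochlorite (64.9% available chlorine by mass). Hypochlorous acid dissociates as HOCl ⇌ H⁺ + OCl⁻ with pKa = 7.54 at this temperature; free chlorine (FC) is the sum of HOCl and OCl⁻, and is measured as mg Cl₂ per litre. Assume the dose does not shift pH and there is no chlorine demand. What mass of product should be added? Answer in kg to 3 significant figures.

(a) Volume: 1750 m³ = 1,750,000 L.
(a) Hardness to add: (295 − 180) = 115 mg/L as CaCO₃ × 1,750,000 L = 201,200 g as CaCO₃.
(a) Moles of Ca²⁺ (1 mol Ca²⁺ ≡ 1 mol CaCO₃): 201,200 / 100.1 g/mol = 2010 mol.
(a) Mass of CaCl₂: 2010 × 111 = 223,200 g.

(b) Volume: 1960 m³ = 1,960,000 L.
(b) [OCl⁻]/[HOCl] = 10^(pH − pKa) = 10^(7.04 − 7.54) = 0.3162; fraction as HOCl = 1/(1 + 0.3162) = 0.7597.
(b) Free chlorine required for 2.64 ppm HOCl: 2.64 / 0.7597 = 3.475 ppm.
(b) FC to add: 3.475 − 0.7 = 2.775 mg/L as Cl₂.
(b) Cl₂ equivalent: 2.775 mg/L × 1,960,000 L = 5439 g.
(b) Product at 64.9% available Cl: 5439 / 0.649 = 8380 g.

(a) 223 kg; (b) 8.38 kg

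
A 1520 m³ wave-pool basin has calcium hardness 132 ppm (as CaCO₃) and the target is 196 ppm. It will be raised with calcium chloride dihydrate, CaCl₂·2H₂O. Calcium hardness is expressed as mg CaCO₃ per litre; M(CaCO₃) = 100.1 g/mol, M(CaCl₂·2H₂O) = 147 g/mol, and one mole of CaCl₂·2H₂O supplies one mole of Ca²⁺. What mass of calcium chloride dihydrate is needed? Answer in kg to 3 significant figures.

Volume: 1520 m³ = 1,520,000 L.
Hardness to add: (196 − 132) = 64 mg/L as CaCO₃ × 1,520,000 L = 97,280 g as CaCO₃.
Moles of Ca²⁺ (1 mol Ca²⁺ ≡ 1 mol CaCO₃): 97,280 / 100.1 g/mol = 971.8 mol.
Mass of CaCl₂·2H₂O: 971.8 × 147 = 142,900 g.

143 kg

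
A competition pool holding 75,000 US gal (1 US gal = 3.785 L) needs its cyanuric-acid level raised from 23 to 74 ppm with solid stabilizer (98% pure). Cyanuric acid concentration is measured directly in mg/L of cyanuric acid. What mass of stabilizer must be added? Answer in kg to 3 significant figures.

14.8 kg

Volume: 75,000 US gal × 3.785 L/gal = 283,875 L.
CYA to add: (74 − 23) = 51 mg/L × 283,875 L = 14,480 g cyanuric acid.
At 98% purity: 14,480 / 0.98 = 14,770 g product.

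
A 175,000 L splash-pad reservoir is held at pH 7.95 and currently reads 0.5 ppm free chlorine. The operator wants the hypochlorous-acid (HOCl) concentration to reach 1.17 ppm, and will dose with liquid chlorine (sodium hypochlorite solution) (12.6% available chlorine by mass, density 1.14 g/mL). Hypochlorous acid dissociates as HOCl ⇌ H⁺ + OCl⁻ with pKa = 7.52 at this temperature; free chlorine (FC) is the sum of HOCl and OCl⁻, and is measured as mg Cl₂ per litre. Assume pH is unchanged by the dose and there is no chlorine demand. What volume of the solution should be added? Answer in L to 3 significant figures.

[OCl⁻]/[HOCl] = 10^(pH − pKa) = 10^(7.95 − 7.52) = 2.692; fraction as HOCl = 1/(1 + 2.692) = 0.2709.
Free chlorine required for 1.17 ppm HOCl: 1.17 / 0.2709 = 4.319 ppm.
FC to add: 4.319 − 0.5 = 3.819 mg/L as Cl₂.
Cl₂ equivalent: 3.819 mg/L × 175,000 L = 668.3 g.
Product at 12.6% available Cl: 668.3 / 0.126 = 5304 g.
Volume: 5304 g ÷ 1.14 g/mL = 4653 mL.

4.65 L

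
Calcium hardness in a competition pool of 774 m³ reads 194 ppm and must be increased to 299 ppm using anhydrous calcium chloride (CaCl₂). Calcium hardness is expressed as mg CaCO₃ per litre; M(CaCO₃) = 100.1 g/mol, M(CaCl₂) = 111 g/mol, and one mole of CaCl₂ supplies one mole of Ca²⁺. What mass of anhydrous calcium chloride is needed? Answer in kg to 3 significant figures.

90.1 kg

Volume: 774 m³ = 774,000 L.
Hardness to add: (299 − 194) = 105 mg/L as CaCO₃ × 774,000 L = 81,270 g as CaCO₃.
Moles of Ca²⁺ (1 mol Ca²⁺ ≡ 1 mol CaCO₃): 81,270 / 100.1 g/mol = 811.9 mol.
Mass of CaCl₂: 811.9 × 111 = 90,120 g.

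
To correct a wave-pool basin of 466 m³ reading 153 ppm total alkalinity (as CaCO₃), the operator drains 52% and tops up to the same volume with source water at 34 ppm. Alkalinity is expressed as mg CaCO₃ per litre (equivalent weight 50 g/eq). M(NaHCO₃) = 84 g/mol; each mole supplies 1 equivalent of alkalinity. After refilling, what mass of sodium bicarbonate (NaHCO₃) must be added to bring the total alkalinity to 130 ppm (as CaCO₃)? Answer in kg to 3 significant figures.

30.4 kg

Volume: 466 m³ = 466,000 L.
After draining 52% and refilling: 153 × 0.48 + 34 × 0.52 = 91.12 ppm.
Deficit to target: 130 − 91.12 = 38.88 mg/L.
As CaCO₃: 38.88 mg/L × 466,000 L = 18,120 g; ÷ 50 g/eq ÷ 1 = 362.4 mol NaHCO₃.
Mass: 362.4 × 84 = 30,440 g.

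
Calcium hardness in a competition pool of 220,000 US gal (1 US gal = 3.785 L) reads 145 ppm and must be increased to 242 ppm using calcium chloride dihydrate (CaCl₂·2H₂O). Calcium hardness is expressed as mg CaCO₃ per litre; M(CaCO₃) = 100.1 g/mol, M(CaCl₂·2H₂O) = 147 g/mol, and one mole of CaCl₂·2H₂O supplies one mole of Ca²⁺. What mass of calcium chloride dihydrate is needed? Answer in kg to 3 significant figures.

119 kg

Volume: 220,000 US gal × 3.785 L/gal = 832,700 L.
Hardness to add: (242 − 145) = 97 mg/L as CaCO₃ × 832,700 L = 80,770 g as CaCO₃.
Moles of Ca²⁺ (1 mol Ca²⁺ ≡ 1 mol CaCO₃): 80,770 / 100.1 g/mol = 806.9 mol.
Mass of CaCl₂·2H₂O: 806.9 × 147 = 118,600 g.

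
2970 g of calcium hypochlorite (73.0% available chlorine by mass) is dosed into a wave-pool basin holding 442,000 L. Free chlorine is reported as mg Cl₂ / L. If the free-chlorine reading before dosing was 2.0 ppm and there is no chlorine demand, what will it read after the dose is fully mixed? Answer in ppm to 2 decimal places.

6.91 ppm

Available chlorine delivered: 2970 g × 0.73 = 2168 g as Cl₂.
Concentration rise: 2168 g / 442,000 L = 4.905 mg/L = 4.91 ppm.
Final FC: 2.0 + 4.91 = 6.91 ppm.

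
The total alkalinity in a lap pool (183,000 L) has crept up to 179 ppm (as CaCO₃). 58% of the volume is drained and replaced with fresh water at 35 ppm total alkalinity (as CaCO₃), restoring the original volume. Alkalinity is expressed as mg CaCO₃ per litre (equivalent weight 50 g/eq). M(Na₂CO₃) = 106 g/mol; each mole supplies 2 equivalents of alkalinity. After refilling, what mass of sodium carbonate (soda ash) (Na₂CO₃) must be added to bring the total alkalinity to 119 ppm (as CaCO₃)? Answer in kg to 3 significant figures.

After draining 58% and refilling: 179 × 0.42 + 35 × 0.58 = 95.48 ppm.
Deficit to target: 119 − 95.48 = 23.52 mg/L.
As CaCO₃: 23.52 mg/L × 183,000 L = 4304 g; ÷ 50 g/eq ÷ 2 = 43.04 mol Na₂CO₃.
Mass: 43.04 × 106 = 4562 g.

4.56 kg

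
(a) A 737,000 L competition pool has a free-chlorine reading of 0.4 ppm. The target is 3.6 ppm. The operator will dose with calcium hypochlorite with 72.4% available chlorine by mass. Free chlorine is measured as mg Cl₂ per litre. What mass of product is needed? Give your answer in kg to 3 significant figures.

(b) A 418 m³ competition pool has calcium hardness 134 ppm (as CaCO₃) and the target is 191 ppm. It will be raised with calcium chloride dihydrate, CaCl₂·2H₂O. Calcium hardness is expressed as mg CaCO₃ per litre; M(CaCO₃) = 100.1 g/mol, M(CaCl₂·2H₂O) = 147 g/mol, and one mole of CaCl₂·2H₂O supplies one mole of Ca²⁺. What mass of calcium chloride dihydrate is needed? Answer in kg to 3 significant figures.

(a) 3.26 kg; (b) 35.0 kg

(a) Chlorine deficit: 3.6 − 0.4 = 3.2 ppm = 3.2 mg/L as Cl₂.
(a) Cl₂ equivalent needed: 3.2 mg/L × 737,000 L = 2,358,000 mg = 2358 g.
(a) Product at 72.4% available chlorine: 2358 / 0.724 = 3257 g.

(b) Volume: 418 m³ = 418,000 L.
(b) Hardness to add: (191 − 134) = 57 mg/L as CaCO₃ × 418,000 L = 23,830 g as CaCO₃.
(b) Moles of Ca²⁺ (1 mol Ca²⁺ ≡ 1 mol CaCO₃): 23,830 / 100.1 g/mol = 238 mol.
(b) Mass of CaCl₂·2H₂O: 238 × 147 = 34,990 g.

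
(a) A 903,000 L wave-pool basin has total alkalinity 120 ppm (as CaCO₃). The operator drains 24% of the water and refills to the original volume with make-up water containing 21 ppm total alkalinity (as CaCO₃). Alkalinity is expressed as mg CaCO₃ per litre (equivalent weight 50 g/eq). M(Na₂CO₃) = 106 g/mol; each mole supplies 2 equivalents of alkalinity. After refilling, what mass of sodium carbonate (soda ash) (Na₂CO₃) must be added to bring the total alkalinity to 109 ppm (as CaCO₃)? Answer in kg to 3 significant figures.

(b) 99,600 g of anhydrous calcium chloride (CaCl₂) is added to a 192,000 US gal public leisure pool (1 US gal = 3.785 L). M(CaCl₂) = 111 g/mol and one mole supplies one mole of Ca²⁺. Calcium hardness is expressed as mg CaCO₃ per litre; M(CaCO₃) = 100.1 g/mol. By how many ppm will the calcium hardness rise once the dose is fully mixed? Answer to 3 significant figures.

(a) 12.2 kg; (b) 124 ppm

(a) After draining 24% and refilling: 120 × 0.76 + 21 × 0.24 = 96.24 ppm.
(a) Deficit to target: 109 − 96.24 = 12.76 mg/L.
(a) As CaCO₃: 12.76 mg/L × 903,000 L = 11,520 g; ÷ 50 g/eq ÷ 2 = 115.2 mol Na₂CO₃.
(a) Mass: 115.2 × 106 = 12,210 g.

(b) Volume: 192,000 US gal × 3.785 L/gal = 726,720 L.
(b) Moles of Ca²⁺: 99,600 g ÷ 111 g/mol = 897.3 mol.
(b) As CaCO₃: 897.3 mol × 100.1 g/mol = 89,820 g.
(b) Rise: 89,820 g / 726,720 L × 1000 = 123.6 mg/L.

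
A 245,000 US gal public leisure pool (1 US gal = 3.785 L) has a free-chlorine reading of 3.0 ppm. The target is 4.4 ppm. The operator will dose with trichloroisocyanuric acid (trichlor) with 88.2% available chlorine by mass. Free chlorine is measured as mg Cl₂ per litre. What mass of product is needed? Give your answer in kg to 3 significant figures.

1.47 kg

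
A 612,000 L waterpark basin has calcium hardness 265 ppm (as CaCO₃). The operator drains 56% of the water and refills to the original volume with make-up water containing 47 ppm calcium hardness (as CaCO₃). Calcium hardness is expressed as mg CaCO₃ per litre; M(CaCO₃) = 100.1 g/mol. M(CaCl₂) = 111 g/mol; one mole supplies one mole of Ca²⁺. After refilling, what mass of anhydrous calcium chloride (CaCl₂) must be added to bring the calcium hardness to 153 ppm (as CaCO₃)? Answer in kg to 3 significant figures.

6.84 kg

After draining 56% and refilling: 265 × 0.44 + 47 × 0.56 = 142.92 ppm.
Deficit to target: 153 − 142.92 = 10.08 mg/L.
As CaCO₃: 10.08 mg/L × 612,000 L = 6169 g; ÷ 100.1 = 61.63 mol Ca²⁺.
Mass: 61.63 × 111 = 6841 g.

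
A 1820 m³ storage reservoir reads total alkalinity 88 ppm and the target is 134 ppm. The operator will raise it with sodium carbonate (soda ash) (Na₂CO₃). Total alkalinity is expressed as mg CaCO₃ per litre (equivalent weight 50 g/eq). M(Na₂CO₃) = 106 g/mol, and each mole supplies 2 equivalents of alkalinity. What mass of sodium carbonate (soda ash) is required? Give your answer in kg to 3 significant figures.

Volume: 1820 m³ = 1,820,000 L.
Alkalinity to add: (134 − 88) = 46 mg/L as CaCO₃ × 1,820,000 L = 83,720 g as CaCO₃.
Equivalents: 83,720 g ÷ 50 g/eq = 1674 eq.
Each mole of Na₂CO₃ supplies 2 eq, so 1674 / 2 = 837.2 mol.
Mass: 837.2 mol × 106 g/mol = 88,740 g.

88.7 kg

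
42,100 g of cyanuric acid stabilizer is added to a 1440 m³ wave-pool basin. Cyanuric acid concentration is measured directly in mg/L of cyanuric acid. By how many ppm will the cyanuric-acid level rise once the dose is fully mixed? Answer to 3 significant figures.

29.2 ppm

Volume: 1440 m³ = 1,440,000 L.
Rise: 42,100 g / 1,440,000 L × 1000 = 29.24 mg/L.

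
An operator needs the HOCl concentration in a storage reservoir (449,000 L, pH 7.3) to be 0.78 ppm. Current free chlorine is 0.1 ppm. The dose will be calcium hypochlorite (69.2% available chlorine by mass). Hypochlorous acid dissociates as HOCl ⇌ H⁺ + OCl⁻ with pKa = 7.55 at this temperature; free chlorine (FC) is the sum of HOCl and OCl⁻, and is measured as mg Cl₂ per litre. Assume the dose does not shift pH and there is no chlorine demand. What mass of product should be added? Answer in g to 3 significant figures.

726 g

[OCl⁻]/[HOCl] = 10^(pH − pKa) = 10^(7.3 − 7.55) = 0.5623; fraction as HOCl = 1/(1 + 0.5623) = 0.6401.
Free chlorine required for 0.78 ppm HOCl: 0.78 / 0.6401 = 1.219 ppm.
FC to add: 1.219 − 0.1 = 1.119 mg/L as Cl₂.
Cl₂ equivalent: 1.119 mg/L × 449,000 L = 502.3 g.
Product at 69.2% available Cl: 502.3 / 0.692 = 725.8 g.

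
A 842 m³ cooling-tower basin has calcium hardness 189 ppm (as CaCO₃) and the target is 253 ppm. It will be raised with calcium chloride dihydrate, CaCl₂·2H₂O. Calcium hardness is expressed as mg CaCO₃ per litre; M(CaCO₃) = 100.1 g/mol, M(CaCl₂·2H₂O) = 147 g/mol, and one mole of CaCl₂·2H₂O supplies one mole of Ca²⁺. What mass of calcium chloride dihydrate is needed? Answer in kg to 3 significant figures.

Volume: 842 m³ = 842,000 L.
Hardness to add: (253 − 189) = 64 mg/L as CaCO₃ × 842,000 L = 53,890 g as CaCO₃.
Moles of Ca²⁺ (1 mol Ca²⁺ ≡ 1 mol CaCO₃): 53,890 / 100.1 g/mol = 538.3 mol.
Mass of CaCl₂·2H₂O: 538.3 × 147 = 79,140 g.

79.1 kg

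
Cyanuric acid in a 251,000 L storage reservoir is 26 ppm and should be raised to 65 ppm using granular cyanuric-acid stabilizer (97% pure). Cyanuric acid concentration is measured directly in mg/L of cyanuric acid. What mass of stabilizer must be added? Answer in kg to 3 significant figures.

CYA to add: (65 − 26) = 39 mg/L × 251,000 L = 9789 g cyanuric acid.
At 97% purity: 9789 / 0.97 = 10,090 g product.

10.1 kg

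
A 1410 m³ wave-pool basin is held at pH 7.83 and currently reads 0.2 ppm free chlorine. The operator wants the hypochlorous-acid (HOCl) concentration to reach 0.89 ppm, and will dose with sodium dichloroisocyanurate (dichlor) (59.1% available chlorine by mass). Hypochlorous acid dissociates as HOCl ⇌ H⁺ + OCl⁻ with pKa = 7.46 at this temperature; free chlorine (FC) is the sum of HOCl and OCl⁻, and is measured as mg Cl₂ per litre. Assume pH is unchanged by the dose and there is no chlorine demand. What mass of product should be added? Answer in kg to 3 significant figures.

6.62 kg

Volume: 1410 m³ = 1,410,000 L.
[OCl⁻]/[HOCl] = 10^(pH − pKa) = 10^(7.83 − 7.46) = 2.344; fraction as HOCl = 1/(1 + 2.344) = 0.299.
Free chlorine required for 0.89 ppm HOCl: 0.89 / 0.299 = 2.976 ppm.
FC to add: 2.976 − 0.2 = 2.776 mg/L as Cl₂.
Cl₂ equivalent: 2.776 mg/L × 1,410,000 L = 3915 g.
Product at 59.1% available Cl: 3915 / 0.591 = 6624 g.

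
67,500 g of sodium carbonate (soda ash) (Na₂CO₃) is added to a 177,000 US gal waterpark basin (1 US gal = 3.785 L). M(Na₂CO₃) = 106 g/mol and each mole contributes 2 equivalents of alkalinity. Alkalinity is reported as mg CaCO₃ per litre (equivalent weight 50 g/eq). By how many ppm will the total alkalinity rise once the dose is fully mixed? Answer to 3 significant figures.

95.1 ppm

Volume: 177,000 US gal × 3.785 L/gal = 669,945 L.
Moles of Na₂CO₃: 67,500 g ÷ 106 g/mol = 636.8 mol → 1274 eq of alkalinity.
As CaCO₃: 1274 eq × 50 g/eq = 63,680 g.
Rise: 63,680 g / 669,945 L × 1000 = 95.05 mg/L.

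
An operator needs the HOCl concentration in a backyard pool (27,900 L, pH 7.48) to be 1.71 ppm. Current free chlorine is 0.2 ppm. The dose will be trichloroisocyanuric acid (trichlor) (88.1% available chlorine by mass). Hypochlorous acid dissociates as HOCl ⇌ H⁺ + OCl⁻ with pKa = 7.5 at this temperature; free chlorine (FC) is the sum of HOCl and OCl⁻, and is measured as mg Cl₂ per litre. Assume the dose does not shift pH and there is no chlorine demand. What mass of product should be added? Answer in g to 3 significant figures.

99.5 g

[OCl⁻]/[HOCl] = 10^(pH − pKa) = 10^(7.48 − 7.5) = 0.955; fraction as HOCl = 1/(1 + 0.955) = 0.5115.
Free chlorine required for 1.71 ppm HOCl: 1.71 / 0.5115 = 3.343 ppm.
FC to add: 3.343 − 0.2 = 3.143 mg/L as Cl₂.
Cl₂ equivalent: 3.143 mg/L × 27,900 L = 87.69 g.
Product at 88.1% available Cl: 87.69 / 0.881 = 99.54 g.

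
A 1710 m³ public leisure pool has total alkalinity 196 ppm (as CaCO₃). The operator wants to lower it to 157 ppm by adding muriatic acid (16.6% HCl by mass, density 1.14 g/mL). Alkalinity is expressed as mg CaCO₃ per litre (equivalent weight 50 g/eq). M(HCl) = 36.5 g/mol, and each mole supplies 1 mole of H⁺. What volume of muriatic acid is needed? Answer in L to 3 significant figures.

257 L

Volume: 1710 m³ = 1,710,000 L.
Alkalinity to neutralize: (196 − 157) = 39 mg/L as CaCO₃ × 1,710,000 L = 66,690 g as CaCO₃.
Equivalents of H⁺ required: 66,690 ÷ 50 g/eq = 1334 eq = 1334 mol HCl.
Mass of HCl: 1334 × 36.5 = 48,680 g.
Mass of 16.6% solution: 48,680 / 0.166 = 293,300 g.
Volume: 293,300 g ÷ 1.14 g/mL = 257,300 mL.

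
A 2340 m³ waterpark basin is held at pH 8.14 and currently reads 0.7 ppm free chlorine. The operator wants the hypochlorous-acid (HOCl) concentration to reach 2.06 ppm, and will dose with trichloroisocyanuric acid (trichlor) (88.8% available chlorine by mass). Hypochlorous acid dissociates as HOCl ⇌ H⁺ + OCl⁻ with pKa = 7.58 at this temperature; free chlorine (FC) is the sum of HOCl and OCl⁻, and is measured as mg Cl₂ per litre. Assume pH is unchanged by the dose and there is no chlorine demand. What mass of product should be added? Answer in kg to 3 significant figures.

23.3 kg

Volume: 2340 m³ = 2,340,000 L.
[OCl⁻]/[HOCl] = 10^(pH − pKa) = 10^(8.14 − 7.58) = 3.631; fraction as HOCl = 1/(1 + 3.631) = 0.2159.
Free chlorine required for 2.06 ppm HOCl: 2.06 / 0.2159 = 9.539 ppm.
FC to add: 9.539 − 0.7 = 8.839 mg/L as Cl₂.
Cl₂ equivalent: 8.839 mg/L × 2,340,000 L = 20,680 g.
Product at 88.8% available Cl: 20,680 / 0.888 = 23,290 g.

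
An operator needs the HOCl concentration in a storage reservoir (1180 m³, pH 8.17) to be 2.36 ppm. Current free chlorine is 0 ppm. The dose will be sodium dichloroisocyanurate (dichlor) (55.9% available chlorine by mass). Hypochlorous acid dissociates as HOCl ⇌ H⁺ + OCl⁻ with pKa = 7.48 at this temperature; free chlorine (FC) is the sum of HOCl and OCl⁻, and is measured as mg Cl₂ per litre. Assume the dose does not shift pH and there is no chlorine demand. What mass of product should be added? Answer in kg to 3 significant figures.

29.4 kg

Volume: 1180 m³ = 1,180,000 L.
[OCl⁻]/[HOCl] = 10^(pH − pKa) = 10^(8.17 − 7.48) = 4.898; fraction as HOCl = 1/(1 + 4.898) = 0.1696.
Free chlorine required for 2.36 ppm HOCl: 2.36 / 0.1696 = 13.92 ppm.
FC to add: 13.92 − 0 = 13.92 mg/L as Cl₂.
Cl₂ equivalent: 13.92 mg/L × 1,180,000 L = 16,420 g.
Product at 55.9% available Cl: 16,420 / 0.559 = 29,380 g.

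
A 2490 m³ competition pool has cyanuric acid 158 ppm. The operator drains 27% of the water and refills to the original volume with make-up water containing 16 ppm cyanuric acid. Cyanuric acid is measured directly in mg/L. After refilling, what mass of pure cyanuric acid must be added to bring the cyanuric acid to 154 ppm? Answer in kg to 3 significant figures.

Volume: 2490 m³ = 2,490,000 L.
After draining 27% and refilling: 158 × 0.73 + 16 × 0.27 = 119.66 ppm.
Deficit to target: 154 − 119.66 = 34.34 mg/L.
Mass: 34.34 mg/L × 2,490,000 L = 85,510 g cyanuric acid.

85.5 kg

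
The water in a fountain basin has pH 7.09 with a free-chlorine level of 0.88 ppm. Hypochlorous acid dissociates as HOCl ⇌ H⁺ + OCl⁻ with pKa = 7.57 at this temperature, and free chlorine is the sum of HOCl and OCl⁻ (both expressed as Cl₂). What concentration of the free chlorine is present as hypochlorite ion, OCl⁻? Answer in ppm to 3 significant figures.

0.219 ppm

[OCl⁻]/[HOCl] = 10^(pH − pKa) = 10^(7.09 − 7.57) = 10^-0.48 = 0.3311.
Fraction as HOCl = 1 / (1 + 0.3311) = 0.7512.
OCl⁻ = (1 − 0.7512) × 0.88 ppm = 0.2189 ppm.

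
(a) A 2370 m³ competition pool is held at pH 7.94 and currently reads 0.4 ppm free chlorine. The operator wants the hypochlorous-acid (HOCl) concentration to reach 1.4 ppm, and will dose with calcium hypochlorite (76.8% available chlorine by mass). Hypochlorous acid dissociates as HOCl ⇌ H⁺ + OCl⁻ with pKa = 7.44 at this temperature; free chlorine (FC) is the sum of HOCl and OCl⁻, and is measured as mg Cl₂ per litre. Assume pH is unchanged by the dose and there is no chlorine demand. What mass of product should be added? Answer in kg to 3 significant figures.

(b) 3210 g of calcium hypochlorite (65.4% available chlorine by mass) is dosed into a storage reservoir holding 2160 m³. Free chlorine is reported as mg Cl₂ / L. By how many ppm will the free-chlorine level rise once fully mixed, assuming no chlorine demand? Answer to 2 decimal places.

(a) 16.7 kg; (b) 0.97 ppm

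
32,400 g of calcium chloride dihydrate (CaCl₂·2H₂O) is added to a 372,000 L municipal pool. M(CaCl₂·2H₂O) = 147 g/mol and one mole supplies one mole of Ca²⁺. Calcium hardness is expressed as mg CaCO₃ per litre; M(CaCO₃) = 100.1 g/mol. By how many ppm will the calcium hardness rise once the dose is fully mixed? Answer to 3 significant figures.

59.3 ppm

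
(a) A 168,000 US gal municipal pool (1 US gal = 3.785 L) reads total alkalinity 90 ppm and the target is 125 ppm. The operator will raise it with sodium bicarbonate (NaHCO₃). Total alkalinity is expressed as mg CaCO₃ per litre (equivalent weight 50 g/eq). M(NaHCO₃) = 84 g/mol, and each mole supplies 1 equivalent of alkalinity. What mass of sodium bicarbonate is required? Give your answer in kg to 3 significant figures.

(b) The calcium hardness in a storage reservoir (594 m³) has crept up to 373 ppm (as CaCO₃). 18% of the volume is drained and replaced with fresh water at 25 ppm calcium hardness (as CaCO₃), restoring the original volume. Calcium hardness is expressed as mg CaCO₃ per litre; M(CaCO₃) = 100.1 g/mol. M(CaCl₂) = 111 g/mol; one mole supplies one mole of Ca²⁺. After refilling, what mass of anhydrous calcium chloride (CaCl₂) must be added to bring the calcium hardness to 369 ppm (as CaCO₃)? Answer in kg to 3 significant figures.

(a) 37.4 kg; (b) 38.6 kg

(a) Volume: 168,000 US gal × 3.785 L/gal = 635,880 L.
(a) Alkalinity to add: (125 − 90) = 35 mg/L as CaCO₃ × 635,880 L = 22,260 g as CaCO₃.
(a) Equivalents: 22,260 g ÷ 50 g/eq = 445.1 eq.
(a) NaHCO₃ supplies 1 eq per mole → 445.1 mol.
(a) Mass: 445.1 mol × 84 g/mol = 37,390 g.

(b) Volume: 594 m³ = 594,000 L.
(b) After draining 18% and refilling: 373 × 0.82 + 25 × 0.18 = 310.36 ppm.
(b) Deficit to target: 369 − 310.36 = 58.64 mg/L.
(b) As CaCO₃: 58.64 mg/L × 594,000 L = 34,830 g; ÷ 100.1 = 348 mol Ca²⁺.
(b) Mass: 348 × 111 = 38,630 g.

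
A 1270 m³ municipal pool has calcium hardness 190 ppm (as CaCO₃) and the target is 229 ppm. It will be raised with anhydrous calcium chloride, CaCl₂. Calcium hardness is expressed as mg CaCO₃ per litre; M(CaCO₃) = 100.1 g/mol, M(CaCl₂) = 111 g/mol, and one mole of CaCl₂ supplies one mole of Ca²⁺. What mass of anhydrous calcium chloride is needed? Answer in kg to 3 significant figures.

54.9 kg

Volume: 1270 m³ = 1,270,000 L.
Hardness to add: (229 − 190) = 39 mg/L as CaCO₃ × 1,270,000 L = 49,530 g as CaCO₃.
Moles of Ca²⁺ (1 mol Ca²⁺ ≡ 1 mol CaCO₃): 49,530 / 100.1 g/mol = 494.8 mol.
Mass of CaCl₂: 494.8 × 111 = 54,920 g.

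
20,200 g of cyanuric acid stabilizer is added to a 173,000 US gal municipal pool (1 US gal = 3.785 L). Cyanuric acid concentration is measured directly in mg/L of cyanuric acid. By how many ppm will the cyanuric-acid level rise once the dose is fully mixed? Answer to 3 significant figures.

Volume: 173,000 US gal × 3.785 L/gal = 654,805 L.
Rise: 20,200 g / 654,805 L × 1000 = 30.85 mg/L.

30.8 ppm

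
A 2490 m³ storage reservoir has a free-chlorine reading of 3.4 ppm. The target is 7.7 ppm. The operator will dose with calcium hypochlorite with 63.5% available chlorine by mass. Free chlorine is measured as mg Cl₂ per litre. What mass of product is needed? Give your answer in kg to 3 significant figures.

16.9 kg

Volume: 2490 m³ = 2,490,000 L.
Chlorine deficit: 7.7 − 3.4 = 4.3 ppm = 4.3 mg/L as Cl₂.
Cl₂ equivalent needed: 4.3 mg/L × 2,490,000 L = 10,710,000 mg = 10,710 g.
Product at 63.5% available chlorine: 10,710 / 0.635 = 16,860 g.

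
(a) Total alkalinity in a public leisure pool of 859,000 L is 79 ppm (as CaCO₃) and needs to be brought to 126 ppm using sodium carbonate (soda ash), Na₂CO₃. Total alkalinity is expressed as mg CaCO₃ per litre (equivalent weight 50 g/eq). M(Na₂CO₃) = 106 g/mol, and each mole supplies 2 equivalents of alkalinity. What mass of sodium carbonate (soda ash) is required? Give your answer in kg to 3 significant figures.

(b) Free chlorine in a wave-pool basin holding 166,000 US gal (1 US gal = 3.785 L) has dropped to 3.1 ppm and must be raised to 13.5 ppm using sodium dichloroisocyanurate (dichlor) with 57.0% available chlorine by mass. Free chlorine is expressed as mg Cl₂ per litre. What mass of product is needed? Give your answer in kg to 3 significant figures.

(a) Alkalinity to add: (126 − 79) = 47 mg/L as CaCO₃ × 859,000 L = 40,370 g as CaCO₃.
(a) Equivalents: 40,370 g ÷ 50 g/eq = 807.5 eq.
(a) Each mole of Na₂CO₃ supplies 2 eq, so 807.5 / 2 = 403.7 mol.
(a) Mass: 403.7 mol × 106 g/mol = 42,800 g.

(b) Volume: 166,000 US gal × 3.785 L/gal = 628,310 L.
(b) Chlorine deficit: 13.5 − 3.1 = 10.4 ppm = 10.4 mg/L as Cl₂.
(b) Cl₂ equivalent needed: 10.4 mg/L × 628,310 L = 6,534,000 mg = 6534 g.
(b) Product at 57.0% available chlorine: 6534 / 0.57 = 11,460 g.

(a) 42.8 kg; (b) 11.5 kg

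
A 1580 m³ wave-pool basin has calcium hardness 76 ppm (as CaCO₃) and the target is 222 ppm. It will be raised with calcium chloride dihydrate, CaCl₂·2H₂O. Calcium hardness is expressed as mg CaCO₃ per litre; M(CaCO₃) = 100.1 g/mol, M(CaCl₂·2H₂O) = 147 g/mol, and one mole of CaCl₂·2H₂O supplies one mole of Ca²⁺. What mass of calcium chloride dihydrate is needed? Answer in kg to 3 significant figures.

339 kg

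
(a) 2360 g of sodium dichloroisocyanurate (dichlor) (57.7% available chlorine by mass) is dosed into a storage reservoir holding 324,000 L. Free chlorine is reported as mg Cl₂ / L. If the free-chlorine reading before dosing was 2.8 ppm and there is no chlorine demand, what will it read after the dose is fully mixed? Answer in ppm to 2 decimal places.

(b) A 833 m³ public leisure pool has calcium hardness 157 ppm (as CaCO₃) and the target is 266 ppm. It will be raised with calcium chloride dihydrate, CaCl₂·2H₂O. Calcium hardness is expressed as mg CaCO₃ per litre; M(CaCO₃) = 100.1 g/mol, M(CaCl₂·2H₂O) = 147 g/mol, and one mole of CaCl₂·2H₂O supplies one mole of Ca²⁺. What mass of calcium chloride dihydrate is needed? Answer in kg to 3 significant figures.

(a) Available chlorine delivered: 2360 g × 0.577 = 1362 g as Cl₂.
(a) Concentration rise: 1362 g / 324,000 L = 4.203 mg/L = 4.20 ppm.
(a) Final FC: 2.8 + 4.20 = 7.00 ppm.

(b) Volume: 833 m³ = 833,000 L.
(b) Hardness to add: (266 − 157) = 109 mg/L as CaCO₃ × 833,000 L = 90,800 g as CaCO₃.
(b) Moles of Ca²⁺ (1 mol Ca²⁺ ≡ 1 mol CaCO₃): 90,800 / 100.1 g/mol = 907.1 mol.
(b) Mass of CaCl₂·2H₂O: 907.1 × 147 = 133,300 g.

(a) 7.00 ppm; (b) 133 kg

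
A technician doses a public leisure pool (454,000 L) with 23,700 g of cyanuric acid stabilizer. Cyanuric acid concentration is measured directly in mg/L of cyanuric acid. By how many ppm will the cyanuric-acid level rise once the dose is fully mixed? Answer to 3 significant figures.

52.2 ppm

Rise: 23,700 g / 454,000 L × 1000 = 52.2 mg/L.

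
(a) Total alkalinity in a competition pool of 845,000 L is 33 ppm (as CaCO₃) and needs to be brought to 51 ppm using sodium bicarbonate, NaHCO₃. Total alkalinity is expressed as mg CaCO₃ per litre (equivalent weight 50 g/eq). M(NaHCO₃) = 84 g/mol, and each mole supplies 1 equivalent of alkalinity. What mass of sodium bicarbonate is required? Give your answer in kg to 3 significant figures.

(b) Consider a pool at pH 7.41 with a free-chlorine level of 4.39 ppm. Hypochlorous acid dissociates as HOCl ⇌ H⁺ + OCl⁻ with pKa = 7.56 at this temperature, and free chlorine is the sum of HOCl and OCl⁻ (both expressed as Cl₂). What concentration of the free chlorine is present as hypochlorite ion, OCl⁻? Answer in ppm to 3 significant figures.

(a) Alkalinity to add: (51 − 33) = 18 mg/L as CaCO₃ × 845,000 L = 15,210 g as CaCO₃.
(a) Equivalents: 15,210 g ÷ 50 g/eq = 304.2 eq.
(a) NaHCO₃ supplies 1 eq per mole → 304.2 mol.
(a) Mass: 304.2 mol × 84 g/mol = 25,550 g.

(b) [OCl⁻]/[HOCl] = 10^(pH − pKa) = 10^(7.41 − 7.56) = 10^-0.15 = 0.7079.
(b) Fraction as HOCl = 1 / (1 + 0.7079) = 0.5855.
(b) OCl⁻ = (1 − 0.5855) × 4.39 ppm = 1.82 ppm.

(a) 25.6 kg; (b) 1.82 ppm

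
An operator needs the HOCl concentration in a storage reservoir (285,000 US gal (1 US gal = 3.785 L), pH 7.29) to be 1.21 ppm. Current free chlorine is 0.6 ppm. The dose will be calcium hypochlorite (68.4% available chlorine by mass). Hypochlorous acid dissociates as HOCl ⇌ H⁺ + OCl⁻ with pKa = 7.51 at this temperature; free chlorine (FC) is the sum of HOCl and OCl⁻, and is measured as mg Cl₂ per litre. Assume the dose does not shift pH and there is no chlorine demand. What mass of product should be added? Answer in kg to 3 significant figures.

Volume: 285,000 US gal × 3.785 L/gal = 1,078,725 L.
[OCl⁻]/[HOCl] = 10^(pH − pKa) = 10^(7.29 − 7.51) = 0.6026; fraction as HOCl = 1/(1 + 0.6026) = 0.624.
Free chlorine required for 1.21 ppm HOCl: 1.21 / 0.624 = 1.939 ppm.
FC to add: 1.939 − 0.6 = 1.339 mg/L as Cl₂.
Cl₂ equivalent: 1.339 mg/L × 1,078,725 L = 1445 g.
Product at 68.4% available Cl: 1445 / 0.684 = 2112 g.

2.11 kg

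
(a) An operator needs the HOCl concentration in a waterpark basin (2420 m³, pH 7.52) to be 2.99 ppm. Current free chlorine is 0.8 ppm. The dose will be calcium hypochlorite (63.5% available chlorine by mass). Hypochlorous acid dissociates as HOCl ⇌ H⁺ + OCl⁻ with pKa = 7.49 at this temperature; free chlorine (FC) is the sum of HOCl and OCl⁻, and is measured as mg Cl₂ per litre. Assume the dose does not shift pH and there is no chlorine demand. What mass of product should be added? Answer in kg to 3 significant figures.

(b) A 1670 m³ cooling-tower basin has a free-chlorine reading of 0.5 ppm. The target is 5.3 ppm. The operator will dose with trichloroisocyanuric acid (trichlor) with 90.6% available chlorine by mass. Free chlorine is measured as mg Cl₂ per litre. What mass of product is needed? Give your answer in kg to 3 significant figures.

(a) 20.6 kg; (b) 8.85 kg

(a) Volume: 2420 m³ = 2,420,000 L.
(a) [OCl⁻]/[HOCl] = 10^(pH − pKa) = 10^(7.52 − 7.49) = 1.072; fraction as HOCl = 1/(1 + 1.072) = 0.4827.
(a) Free chlorine required for 2.99 ppm HOCl: 2.99 / 0.4827 = 6.194 ppm.
(a) FC to add: 6.194 − 0.8 = 5.394 mg/L as Cl₂.
(a) Cl₂ equivalent: 5.394 mg/L × 2,420,000 L = 13,050 g.
(a) Product at 63.5% available Cl: 13,050 / 0.635 = 20,560 g.

(b) Volume: 1670 m³ = 1,670,000 L.
(b) Chlorine deficit: 5.3 − 0.5 = 4.8 ppm = 4.8 mg/L as Cl₂.
(b) Cl₂ equivalent needed: 4.8 mg/L × 1,670,000 L = 8,016,000 mg = 8016 g.
(b) Product at 90.6% available chlorine: 8016 / 0.906 = 8848 g.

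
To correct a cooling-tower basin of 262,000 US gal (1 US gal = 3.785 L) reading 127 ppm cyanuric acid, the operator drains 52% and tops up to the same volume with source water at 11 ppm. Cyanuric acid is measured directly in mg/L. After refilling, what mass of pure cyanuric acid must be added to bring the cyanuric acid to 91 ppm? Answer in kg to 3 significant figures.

24.1 kg

Volume: 262,000 US gal × 3.785 L/gal = 991,670 L.
After draining 52% and refilling: 127 × 0.48 + 11 × 0.52 = 66.68 ppm.
Deficit to target: 91 − 66.68 = 24.32 mg/L.
Mass: 24.32 mg/L × 991,670 L = 24,120 g cyanuric acid.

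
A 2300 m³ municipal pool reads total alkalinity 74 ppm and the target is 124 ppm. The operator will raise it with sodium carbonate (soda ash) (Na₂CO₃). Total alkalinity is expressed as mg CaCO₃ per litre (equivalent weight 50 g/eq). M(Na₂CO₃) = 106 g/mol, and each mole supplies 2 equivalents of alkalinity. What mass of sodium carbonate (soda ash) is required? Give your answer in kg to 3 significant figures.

122 kg

Volume: 2300 m³ = 2,300,000 L.
Alkalinity to add: (124 − 74) = 50 mg/L as CaCO₃ × 2,300,000 L = 115,000 g as CaCO₃.
Equivalents: 115,000 g ÷ 50 g/eq = 2300 eq.
Each mole of Na₂CO₃ supplies 2 eq, so 2300 / 2 = 1150 mol.
Mass: 1150 mol × 106 g/mol = 121,900 g.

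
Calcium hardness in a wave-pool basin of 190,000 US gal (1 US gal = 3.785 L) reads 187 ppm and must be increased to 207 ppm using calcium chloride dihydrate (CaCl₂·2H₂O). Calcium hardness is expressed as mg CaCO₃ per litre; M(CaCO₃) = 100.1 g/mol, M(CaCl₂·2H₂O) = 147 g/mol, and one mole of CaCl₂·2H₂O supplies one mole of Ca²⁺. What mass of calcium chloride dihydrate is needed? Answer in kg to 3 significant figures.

Volume: 190,000 US gal × 3.785 L/gal = 719,150 L.
Hardness to add: (207 − 187) = 20 mg/L as CaCO₃ × 719,150 L = 14,380 g as CaCO₃.
Moles of Ca²⁺ (1 mol Ca²⁺ ≡ 1 mol CaCO₃): 14,380 / 100.1 g/mol = 143.7 mol.
Mass of CaCl₂·2H₂O: 143.7 × 147 = 21,120 g.

21.1 kg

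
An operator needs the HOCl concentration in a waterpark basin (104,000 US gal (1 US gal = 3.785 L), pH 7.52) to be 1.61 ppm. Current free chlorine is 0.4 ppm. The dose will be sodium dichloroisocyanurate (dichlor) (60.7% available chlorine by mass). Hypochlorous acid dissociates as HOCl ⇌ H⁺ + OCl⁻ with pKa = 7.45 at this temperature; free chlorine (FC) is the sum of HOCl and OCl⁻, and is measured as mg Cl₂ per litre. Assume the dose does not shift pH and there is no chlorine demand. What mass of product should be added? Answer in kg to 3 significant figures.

2.01 kg

Volume: 104,000 US gal × 3.785 L/gal = 393,640 L.
[OCl⁻]/[HOCl] = 10^(pH − pKa) = 10^(7.52 − 7.45) = 1.175; fraction as HOCl = 1/(1 + 1.175) = 0.4598.
Free chlorine required for 1.61 ppm HOCl: 1.61 / 0.4598 = 3.502 ppm.
FC to add: 3.502 − 0.4 = 3.102 mg/L as Cl₂.
Cl₂ equivalent: 3.102 mg/L × 393,640 L = 1221 g.
Product at 60.7% available Cl: 1221 / 0.607 = 2011 g.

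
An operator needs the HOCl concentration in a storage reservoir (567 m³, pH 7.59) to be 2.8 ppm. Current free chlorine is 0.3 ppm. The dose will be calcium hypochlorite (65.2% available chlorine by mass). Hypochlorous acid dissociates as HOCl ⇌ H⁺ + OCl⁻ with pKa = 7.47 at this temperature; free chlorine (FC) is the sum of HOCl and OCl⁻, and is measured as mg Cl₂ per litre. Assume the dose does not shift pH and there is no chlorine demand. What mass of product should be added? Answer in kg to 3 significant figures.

Volume: 567 m³ = 567,000 L.
[OCl⁻]/[HOCl] = 10^(pH − pKa) = 10^(7.59 − 7.47) = 1.318; fraction as HOCl = 1/(1 + 1.318) = 0.4314.
Free chlorine required for 2.8 ppm HOCl: 2.8 / 0.4314 = 6.491 ppm.
FC to add: 6.491 − 0.3 = 6.191 mg/L as Cl₂.
Cl₂ equivalent: 6.191 mg/L × 567,000 L = 3510 g.
Product at 65.2% available Cl: 3510 / 0.652 = 5384 g.

5.38 kg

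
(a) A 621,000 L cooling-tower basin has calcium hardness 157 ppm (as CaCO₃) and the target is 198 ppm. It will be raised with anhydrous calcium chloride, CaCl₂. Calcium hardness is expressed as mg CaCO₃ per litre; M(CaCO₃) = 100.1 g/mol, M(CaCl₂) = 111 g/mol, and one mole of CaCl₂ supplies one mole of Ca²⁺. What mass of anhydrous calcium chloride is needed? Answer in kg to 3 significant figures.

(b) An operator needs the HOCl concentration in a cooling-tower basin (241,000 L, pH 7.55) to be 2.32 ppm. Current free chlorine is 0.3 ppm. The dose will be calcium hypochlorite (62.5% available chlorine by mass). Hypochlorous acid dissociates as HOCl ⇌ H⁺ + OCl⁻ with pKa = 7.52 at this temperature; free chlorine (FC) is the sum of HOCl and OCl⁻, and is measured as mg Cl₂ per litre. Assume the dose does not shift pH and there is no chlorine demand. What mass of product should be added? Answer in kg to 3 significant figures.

(a) 28.2 kg; (b) 1.74 kg

(a) Hardness to add: (198 − 157) = 41 mg/L as CaCO₃ × 621,000 L = 25,460 g as CaCO₃.
(a) Moles of Ca²⁺ (1 mol Ca²⁺ ≡ 1 mol CaCO₃): 25,460 / 100.1 g/mol = 254.4 mol.
(a) Mass of CaCl₂: 254.4 × 111 = 28,230 g.

(b) [OCl⁻]/[HOCl] = 10^(pH − pKa) = 10^(7.55 − 7.52) = 1.072; fraction as HOCl = 1/(1 + 1.072) = 0.4827.
(b) Free chlorine required for 2.32 ppm HOCl: 2.32 / 0.4827 = 4.806 ppm.
(b) FC to add: 4.806 − 0.3 = 4.506 mg/L as Cl₂.
(b) Cl₂ equivalent: 4.506 mg/L × 241,000 L = 1086 g.
(b) Product at 62.5% available Cl: 1086 / 0.625 = 1737 g.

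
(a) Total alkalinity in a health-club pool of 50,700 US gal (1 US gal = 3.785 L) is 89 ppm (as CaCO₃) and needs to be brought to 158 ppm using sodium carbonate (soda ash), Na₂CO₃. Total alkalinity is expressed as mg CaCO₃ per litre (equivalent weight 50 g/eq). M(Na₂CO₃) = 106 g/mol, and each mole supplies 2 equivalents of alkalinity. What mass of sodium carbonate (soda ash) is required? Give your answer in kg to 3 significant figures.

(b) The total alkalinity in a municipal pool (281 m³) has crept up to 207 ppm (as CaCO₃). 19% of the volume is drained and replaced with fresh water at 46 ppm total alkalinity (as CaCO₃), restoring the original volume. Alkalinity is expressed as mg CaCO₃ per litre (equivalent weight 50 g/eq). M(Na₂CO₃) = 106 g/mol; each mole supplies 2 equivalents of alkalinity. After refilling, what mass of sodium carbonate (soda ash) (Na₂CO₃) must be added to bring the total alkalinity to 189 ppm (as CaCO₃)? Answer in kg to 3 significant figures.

(a) 14.0 kg; (b) 3.75 kg

(a) Volume: 50,700 US gal × 3.785 L/gal = 191,900 L.
(a) Alkalinity to add: (158 − 89) = 69 mg/L as CaCO₃ × 191,900 L = 13,240 g as CaCO₃.
(a) Equivalents: 13,240 g ÷ 50 g/eq = 264.8 eq.
(a) Each mole of Na₂CO₃ supplies 2 eq, so 264.8 / 2 = 132.4 mol.
(a) Mass: 132.4 mol × 106 g/mol = 14,040 g.

(b) Volume: 281 m³ = 281,000 L.
(b) After draining 19% and refilling: 207 × 0.81 + 46 × 0.19 = 176.41 ppm.
(b) Deficit to target: 189 − 176.41 = 12.59 mg/L.
(b) As CaCO₃: 12.59 mg/L × 281,000 L = 3538 g; ÷ 50 g/eq ÷ 2 = 35.38 mol Na₂CO₃.
(b) Mass: 35.38 × 106 = 3750 g.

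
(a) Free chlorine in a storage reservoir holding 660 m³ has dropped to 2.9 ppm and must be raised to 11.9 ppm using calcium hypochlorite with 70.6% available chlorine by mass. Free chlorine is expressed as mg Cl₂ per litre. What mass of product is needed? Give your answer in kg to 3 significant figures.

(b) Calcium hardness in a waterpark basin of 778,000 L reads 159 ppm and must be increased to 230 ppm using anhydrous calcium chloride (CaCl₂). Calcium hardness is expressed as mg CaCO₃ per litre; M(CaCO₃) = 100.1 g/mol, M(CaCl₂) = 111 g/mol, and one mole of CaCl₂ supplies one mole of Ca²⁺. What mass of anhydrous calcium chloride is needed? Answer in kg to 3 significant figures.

(a) Volume: 660 m³ = 660,000 L.
(a) Chlorine deficit: 11.9 − 2.9 = 9 ppm = 9 mg/L as Cl₂.
(a) Cl₂ equivalent needed: 9 mg/L × 660,000 L = 5,940,000 mg = 5940 g.
(a) Product at 70.6% available chlorine: 5940 / 0.706 = 8414 g.

(b) Hardness to add: (230 − 159) = 71 mg/L as CaCO₃ × 778,000 L = 55,240 g as CaCO₃.
(b) Moles of Ca²⁺ (1 mol Ca²⁺ ≡ 1 mol CaCO₃): 55,240 / 100.1 g/mol = 551.8 mol.
(b) Mass of CaCl₂: 551.8 × 111 = 61,250 g.

(a) 8.41 kg; (b) 61.3 kg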